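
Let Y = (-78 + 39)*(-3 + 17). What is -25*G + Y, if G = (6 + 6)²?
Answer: -4146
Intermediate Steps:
G = 144 (G = 12² = 144)
Y = -546 (Y = -39*14 = -546)
-25*G + Y = -25*144 - 546 = -3600 - 546 = -4146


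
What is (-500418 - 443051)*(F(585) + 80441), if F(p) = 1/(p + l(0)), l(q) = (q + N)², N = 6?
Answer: -47129920227278/621 ≈ -7.5894e+10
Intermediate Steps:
l(q) = (6 + q)² (l(q) = (q + 6)² = (6 + q)²)
F(p) = 1/(36 + p) (F(p) = 1/(p + (6 + 0)²) = 1/(p + 6²) = 1/(p + 36) = 1/(36 + p))
(-500418 - 443051)*(F(585) + 80441) = (-500418 - 443051)*(1/(36 + 585) + 80441) = -943469*(1/621 + 80441) = -943469*49953862/621 = -47129920227278/621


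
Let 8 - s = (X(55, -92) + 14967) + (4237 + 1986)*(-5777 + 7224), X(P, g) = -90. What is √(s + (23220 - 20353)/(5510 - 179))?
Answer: 7*I*√5231257880277/5331 ≈ 3003.3*I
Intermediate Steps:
s = -9019550 (s = 8 - ((-90 + 14967) + (4237 + 1986)*(-5777 + 7224)) = 8 - (14877 + 6223*1447) = 8 - (14877 + 9004681) = 8 - 1*9019558 = 8 - 9019558 = -9019550)
√(s + (23220 - 20353)/(5510 - 179)) = √(-9019550 + (23220 - 20353)/(5510 - 179)) = √(-9019550 + 2867/5331) = √(-48083218183/5331) = 7*I*√5231257880277/5331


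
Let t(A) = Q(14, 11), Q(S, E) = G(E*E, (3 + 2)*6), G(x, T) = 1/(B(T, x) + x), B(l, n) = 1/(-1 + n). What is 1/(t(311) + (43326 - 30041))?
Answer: 14521/192911605 ≈ 7.5273e-5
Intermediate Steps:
G(x, T) = 1/(x + 1/(-1 + x)) (G(x, T) = 1/(1/(-1 + x) + x) = 1/(x + 1/(-1 + x)))
Q(S, E) = (-1 + E²)/(1 + E²*(-1 + E²)) (Q(S, E) = (-1 + E*E)/(1 + (E*E)*(-1 + E*E)) = (-1 + E²)/(1 + E²*(-1 + E²)))
t(A) = 120/14521 (t(A) = (-1 + 11²)/(1 + 11⁴ - 1*11²) = (-1 + 121)/(1 + 14641 - 1*121) = 120/(1 + 14641 - 121) = 120/14521)
1/(t(311) + (43326 - 30041)) = 1/(120/14521 + (43326 - 30041)) = 1/(120/14521 + 13285) = 1/(192911605/14521) = 14521/192911605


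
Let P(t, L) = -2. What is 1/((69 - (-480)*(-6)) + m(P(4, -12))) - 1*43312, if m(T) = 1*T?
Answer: -121836657/2813 ≈ -43312.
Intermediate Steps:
m(T) = T
1/((69 - (-480)*(-6)) + m(P(4, -12))) - 1*43312 = 1/((69 - (-480)*(-6)) - 2) - 1*43312 = 1/((69 - 96*30) - 2) - 43312 = 1/((69 - 2880) - 2) - 43312 = 1/(-2811 - 2) - 43312 = 1/(-2813) - 43312 = -1/2813 - 43312 = -121836657/2813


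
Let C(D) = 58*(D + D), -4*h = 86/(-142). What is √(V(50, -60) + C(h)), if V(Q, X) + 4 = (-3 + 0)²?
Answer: 3*√12638/71 ≈ 4.7501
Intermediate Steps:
V(Q, X) = 5 (V(Q, X) = -4 + (-3 + 0)² = -4 + (-3)² = -4 + 9 = 5)
h = 43/284 (h = -43/(2*(-142)) = -43*(-1)/(2*142) = -¼*(-43/71) = 43/284 ≈ 0.15141)
C(D) = 116*D (C(D) = 58*(2*D) = 116*D)
√(V(50, -60) + C(h)) = √(5 + 116*(43/284)) = √(5 + 1247/71) = √(1602/71) = 3*√12638/71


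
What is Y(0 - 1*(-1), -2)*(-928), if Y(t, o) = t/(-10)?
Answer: 464/5 ≈ 92.800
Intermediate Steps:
Y(t, o) = -t/10 (Y(t, o) = t*(-⅒) = -t/10)
Y(0 - 1*(-1), -2)*(-928) = -(0 - 1*(-1))/10*(-928) = -(0 + 1)/10*(-928) = -⅒*1*(-928) = -⅒*(-928) = 464/5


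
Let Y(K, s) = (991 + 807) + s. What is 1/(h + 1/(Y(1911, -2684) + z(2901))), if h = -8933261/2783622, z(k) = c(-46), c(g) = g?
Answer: -1297167852/4164291437 ≈ -0.31150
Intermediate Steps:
Y(K, s) = 1798 + s
z(k) = -46
h = -8933261/2783622 (h = -8933261*1/2783622 = -8933261/2783622 ≈ -3.2092)
1/(h + 1/(Y(1911, -2684) + z(2901))) = 1/(-8933261/2783622 + 1/((1798 - 2684) - 46)) = 1/(-8933261/2783622 + 1/(-886 - 46)) = 1/(-8933261/2783622 + 1/(-932)) = 1/(-8933261/2783622 - 1/932) = 1/(-4164291437/1297167852) = -1297167852/4164291437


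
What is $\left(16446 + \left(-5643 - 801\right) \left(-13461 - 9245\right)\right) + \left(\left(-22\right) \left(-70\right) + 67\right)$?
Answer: $146335517$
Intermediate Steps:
$\left(16446 + \left(-5643 - 801\right) \left(-13461 - 9245\right)\right) + \left(\left(-22\right) \left(-70\right) + 67\right) = \left(16446 - -146317464\right) + \left(1540 + 67\right) = \left(16446 + 146317464\right) + 1607 = 146333910 + 1607 = 146335517$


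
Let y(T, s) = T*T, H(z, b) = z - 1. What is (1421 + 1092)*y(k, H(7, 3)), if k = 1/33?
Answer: 2513/1089 ≈ 2.3076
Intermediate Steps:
k = 1/33 ≈ 0.030303
H(z, b) = -1 + z
y(T, s) = T²
(1421 + 1092)*y(k, H(7, 3)) = (1421 + 1092)*(1/33)² = 2513*(1/1089) = 2513/1089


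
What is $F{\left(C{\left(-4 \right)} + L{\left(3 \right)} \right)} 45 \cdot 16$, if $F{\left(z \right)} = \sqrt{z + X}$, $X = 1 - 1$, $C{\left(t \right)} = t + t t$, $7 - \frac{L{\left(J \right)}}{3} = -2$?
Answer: $720 \sqrt{39} \approx 4496.4$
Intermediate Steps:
$L{\left(J \right)} = 27$ ($L{\left(J \right)} = 21 - -6 = 21 + 6 = 27$)
$C{\left(t \right)} = t + t^{2}$
$X = 0$
$F{\left(z \right)} = \sqrt{z}$ ($F{\left(z \right)} = \sqrt{z + 0} = \sqrt{z}$)
$F{\left(C{\left(-4 \right)} + L{\left(3 \right)} \right)} 45 \cdot 16 = \sqrt{- 4 \left(1 - 4\right) + 27} \cdot 45 \cdot 16 = \sqrt{\left(-4\right) \left(-3\right) + 27} \cdot 45 \cdot 16 = \sqrt{12 + 27} \cdot 45 \cdot 16 = \sqrt{39} \cdot 45 \cdot 16 = 45 \sqrt{39} \cdot 16 = 720 \sqrt{39}$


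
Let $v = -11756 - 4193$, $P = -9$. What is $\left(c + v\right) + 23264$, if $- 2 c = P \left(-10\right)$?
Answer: $7270$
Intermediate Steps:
$c = -45$ ($c = - \frac{\left(-9\right) \left(-10\right)}{2} = \left(- \frac{1}{2}\right) 90 = -45$)
$v = -15949$
$\left(c + v\right) + 23264 = \left(-45 - 15949\right) + 23264 = -15994 + 23264 = 7270$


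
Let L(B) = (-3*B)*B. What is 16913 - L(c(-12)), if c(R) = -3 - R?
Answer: 17156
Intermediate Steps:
L(B) = -3*B²
16913 - L(c(-12)) = 16913 - (-3)*(-3 - 1*(-12))² = 16913 - (-3)*(-3 + 12)² = 16913 - (-3)*9² = 16913 - (-3)*81 = 16913 - 1*(-243) = 16913 + 243 = 17156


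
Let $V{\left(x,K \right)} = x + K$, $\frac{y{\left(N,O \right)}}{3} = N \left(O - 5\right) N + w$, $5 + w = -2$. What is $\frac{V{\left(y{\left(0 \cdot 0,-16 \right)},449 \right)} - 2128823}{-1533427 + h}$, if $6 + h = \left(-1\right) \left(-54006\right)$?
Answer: $\frac{2128395}{1479427} \approx 1.4387$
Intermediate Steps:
$h = 54000$ ($h = -6 - -54006 = -6 + 54006 = 54000$)
$w = -7$ ($w = -5 - 2 = -7$)
$y{\left(N,O \right)} = -21 + 3 N^{2} \left(-5 + O\right)$ ($y{\left(N,O \right)} = 3 \left(N \left(O - 5\right) N - 7\right) = 3 \left(N \left(-5 + O\right) N - 7\right) = 3 \left(N^{2} \left(-5 + O\right) - 7\right) = 3 \left(-7 + N^{2} \left(-5 + O\right)\right) = -21 + 3 N^{2} \left(-5 + O\right)$)
$V{\left(x,K \right)} = K + x$
$\frac{V{\left(y{\left(0 \cdot 0,-16 \right)},449 \right)} - 2128823}{-1533427 + h} = \frac{\left(449 - \left(21 + 0\right)\right) - 2128823}{-1533427 + 54000} = \frac{\left(449 - \left(21 + 0\right)\right) - 2128823}{-1479427} = \left(\left(449 - \left(21 + 48 \cdot 0\right)\right) - 2128823\right) \left(- \frac{1}{1479427}\right) = \left(\left(449 + \left(-21 + 0 + 0\right)\right) - 2128823\right) \left(- \frac{1}{1479427}\right) = \left(\left(449 - 21\right) - 2128823\right) \left(- \frac{1}{1479427}\right) = \left(428 - 2128823\right) \left(- \frac{1}{1479427}\right) = \left(-2128395\right) \left(- \frac{1}{1479427}\right) = \frac{2128395}{1479427}$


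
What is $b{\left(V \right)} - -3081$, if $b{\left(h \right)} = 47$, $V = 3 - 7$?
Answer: $3128$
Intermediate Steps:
$V = -4$ ($V = 3 - 7 = -4$)
$b{\left(V \right)} - -3081 = 47 - -3081 = 47 + 3081 = 3128$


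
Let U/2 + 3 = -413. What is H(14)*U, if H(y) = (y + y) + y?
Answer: -34944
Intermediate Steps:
U = -832 (U = -6 + 2*(-413) = -6 - 826 = -832)
H(y) = 3*y (H(y) = 2*y + y = 3*y)
H(14)*U = (3*14)*(-832) = 42*(-832) = -34944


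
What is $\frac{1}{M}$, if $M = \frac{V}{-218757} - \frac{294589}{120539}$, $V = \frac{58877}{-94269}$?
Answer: $- \frac{355107956559741}{867858333038162} \approx -0.40918$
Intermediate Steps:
$V = - \frac{8411}{13467}$ ($V = 58877 \left(- \frac{1}{94269}\right) = - \frac{8411}{13467} \approx -0.62456$)
$M = - \frac{867858333038162}{355107956559741}$ ($M = - \frac{8411}{13467 \left(-218757\right)} - \frac{294589}{120539} = \left(- \frac{8411}{13467}\right) \left(- \frac{1}{218757}\right) - \frac{294589}{120539} = \frac{8411}{2946000519} - \frac{294589}{120539} = - \frac{867858333038162}{355107956559741} \approx -2.4439$)
$\frac{1}{M} = \frac{1}{- \frac{867858333038162}{355107956559741}} = - \frac{355107956559741}{867858333038162}$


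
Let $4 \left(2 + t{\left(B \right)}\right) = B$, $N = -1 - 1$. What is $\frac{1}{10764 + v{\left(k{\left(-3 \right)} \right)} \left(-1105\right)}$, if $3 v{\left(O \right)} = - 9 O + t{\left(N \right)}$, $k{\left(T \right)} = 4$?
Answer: $\frac{6}{149669} \approx 4.0088 \cdot 10^{-5}$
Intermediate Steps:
$N = -2$
$t{\left(B \right)} = -2 + \frac{B}{4}$
$v{\left(O \right)} = - \frac{5}{6} - 3 O$ ($v{\left(O \right)} = \frac{- 9 O + \left(-2 + \frac{1}{4} \left(-2\right)\right)}{3} = \frac{- 9 O - \frac{5}{2}}{3} = \frac{- \frac{5}{2} - 9 O}{3} = - \frac{5}{6} - 3 O$)
$\frac{1}{10764 + v{\left(k{\left(-3 \right)} \right)} \left(-1105\right)} = \frac{1}{10764 + \left(- \frac{5}{6} - 12\right) \left(-1105\right)} = \frac{1}{10764 - - \frac{85085}{6}} = \frac{1}{10764 + \frac{85085}{6}} = \frac{1}{\frac{149669}{6}} = \frac{6}{149669}$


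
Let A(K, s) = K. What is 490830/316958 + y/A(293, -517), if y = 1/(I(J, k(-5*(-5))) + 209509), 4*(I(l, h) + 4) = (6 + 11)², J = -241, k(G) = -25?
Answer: 60279946381771/38926330999223 ≈ 1.5486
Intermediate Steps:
I(l, h) = 273/4 (I(l, h) = -4 + (6 + 11)²/4 = -4 + (¼)*17² = -4 + (¼)*289 = -4 + 289/4 = 273/4)
y = 4/838309 (y = 1/(273/4 + 209509) = 1/(838309/4) = 4/838309 ≈ 4.7715e-6)
490830/316958 + y/A(293, -517) = 490830/316958 + (4/838309)/293 = 490830*(1/316958) + (4/838309)*(1/293) = 245415/158479 + 4/245624537 = 60279946381771/38926330999223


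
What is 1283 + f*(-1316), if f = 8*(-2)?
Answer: 22339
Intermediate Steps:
f = -16
1283 + f*(-1316) = 1283 - 16*(-1316) = 1283 + 21056 = 22339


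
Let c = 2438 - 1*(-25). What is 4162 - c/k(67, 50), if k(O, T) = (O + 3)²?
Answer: 20391337/4900 ≈ 4161.5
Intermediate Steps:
c = 2463 (c = 2438 + 25 = 2463)
k(O, T) = (3 + O)²
4162 - c/k(67, 50) = 4162 - 2463/((3 + 67)²) = 4162 - 2463/(70²) = 4162 - 2463/4900 = 20391337/4900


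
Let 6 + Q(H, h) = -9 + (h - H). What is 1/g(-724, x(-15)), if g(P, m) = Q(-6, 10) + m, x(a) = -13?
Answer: -1/12 ≈ -0.083333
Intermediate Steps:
Q(H, h) = -15 + h - H (Q(H, h) = -6 + (-9 + (h - H)) = -6 + (-9 + h - H) = -15 + h - H)
g(P, m) = 1 + m (g(P, m) = (-15 + 10 - 1*(-6)) + m = (-15 + 10 + 6) + m = 1 + m)
1/g(-724, x(-15)) = 1/(1 - 13) = 1/(-12) = -1/12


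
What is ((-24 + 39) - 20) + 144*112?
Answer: 16123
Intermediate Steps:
((-24 + 39) - 20) + 144*112 = (15 - 20) + 16128 = -5 + 16128 = 16123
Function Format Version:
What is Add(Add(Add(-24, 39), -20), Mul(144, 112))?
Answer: 16123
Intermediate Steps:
Add(Add(Add(-24, 39), -20), Mul(144, 112)) = Add(Add(15, -20), 16128) = Add(-5, 16128) = 16123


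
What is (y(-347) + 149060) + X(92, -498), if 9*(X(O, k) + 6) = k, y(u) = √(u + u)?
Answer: 446996/3 + I*√694 ≈ 1.49e+5 + 26.344*I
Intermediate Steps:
y(u) = √2*√u (y(u) = √(2*u) = √2*√u)
X(O, k) = -6 + k/9
(y(-347) + 149060) + X(92, -498) = (√2*√(-347) + 149060) + (-6 + (⅑)*(-498)) = (√2*(I*√347) + 149060) + (-6 - 166/3) = (I*√694 + 149060) - 184/3 = (149060 + I*√694) - 184/3 = 446996/3 + I*√694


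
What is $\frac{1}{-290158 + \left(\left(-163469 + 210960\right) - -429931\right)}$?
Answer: $\frac{1}{187264} \approx 5.3401 \cdot 10^{-6}$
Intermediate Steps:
$\frac{1}{-290158 + \left(\left(-163469 + 210960\right) - -429931\right)} = \frac{1}{-290158 + \left(47491 + 429931\right)} = \frac{1}{-290158 + 477422} = \frac{1}{187264}$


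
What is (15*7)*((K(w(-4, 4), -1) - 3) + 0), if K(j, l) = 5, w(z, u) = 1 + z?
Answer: 210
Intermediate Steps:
(15*7)*((K(w(-4, 4), -1) - 3) + 0) = (15*7)*((5 - 3) + 0) = 105*(2 + 0) = 105*2 = 210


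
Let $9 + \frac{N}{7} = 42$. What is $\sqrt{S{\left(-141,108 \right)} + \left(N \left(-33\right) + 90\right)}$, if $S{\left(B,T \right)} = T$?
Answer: $15 i \sqrt{33} \approx 86.168 i$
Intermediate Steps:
$N = 231$ ($N = -63 + 7 \cdot 42 = -63 + 294 = 231$)
$\sqrt{S{\left(-141,108 \right)} + \left(N \left(-33\right) + 90\right)} = \sqrt{108 + \left(231 \left(-33\right) + 90\right)} = \sqrt{108 + \left(-7623 + 90\right)} = \sqrt{108 - 7533} = \sqrt{-7425} = 15 i \sqrt{33}$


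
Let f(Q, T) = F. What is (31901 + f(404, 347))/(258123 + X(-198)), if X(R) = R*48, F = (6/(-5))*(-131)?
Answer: 160291/1243095 ≈ 0.12895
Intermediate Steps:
F = 786/5 (F = (6*(-⅕))*(-131) = -6/5*(-131) = 786/5 ≈ 157.20)
X(R) = 48*R
f(Q, T) = 786/5
(31901 + f(404, 347))/(258123 + X(-198)) = (31901 + 786/5)/(258123 + 48*(-198)) = 160291/(5*(258123 - 9504)) = (160291/5)/248619 = (160291/5)*(1/248619) = 160291/1243095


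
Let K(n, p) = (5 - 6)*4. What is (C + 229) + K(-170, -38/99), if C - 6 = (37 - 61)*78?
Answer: -1641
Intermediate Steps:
K(n, p) = -4 (K(n, p) = -1*4 = -4)
C = -1866 (C = 6 + (37 - 61)*78 = 6 - 24*78 = 6 - 1872 = -1866)
(C + 229) + K(-170, -38/99) = (-1866 + 229) - 4 = -1637 - 4 = -1641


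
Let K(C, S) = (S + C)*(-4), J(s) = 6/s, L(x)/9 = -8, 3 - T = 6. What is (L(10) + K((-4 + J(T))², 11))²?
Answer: 67600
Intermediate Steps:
T = -3 (T = 3 - 1*6 = 3 - 6 = -3)
L(x) = -72 (L(x) = 9*(-8) = -72)
K(C, S) = -4*C - 4*S (K(C, S) = (C + S)*(-4) = -4*C - 4*S)
(L(10) + K((-4 + J(T))², 11))² = (-72 + (-4*(-4 + 6/(-3))² - 4*11))² = (-72 + (-4*(-4 + 6*(-⅓))² - 44))² = (-72 + (-4*(-4 - 2)² - 44))² = (-72 + (-4*(-6)² - 44))² = (-72 + (-4*36 - 44))² = (-72 + (-144 - 44))² = (-72 - 188)² = (-260)² = 67600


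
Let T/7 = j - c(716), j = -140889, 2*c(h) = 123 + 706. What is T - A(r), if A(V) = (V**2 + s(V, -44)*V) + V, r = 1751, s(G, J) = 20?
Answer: -8183793/2 ≈ -4.0919e+6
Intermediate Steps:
c(h) = 829/2 (c(h) = (123 + 706)/2 = (1/2)*829 = 829/2)
A(V) = V**2 + 21*V (A(V) = (V**2 + 20*V) + V = V**2 + 21*V)
T = -1978249/2 (T = 7*(-140889 - 1*829/2) = 7*(-140889 - 829/2) = 7*(-282607/2) = -1978249/2 ≈ -9.8912e+5)
T - A(r) = -1978249/2 - 1751*(21 + 1751) = -1978249/2 - 1751*1772 = -1978249/2 - 1*3102772 = -1978249/2 - 3102772 = -8183793/2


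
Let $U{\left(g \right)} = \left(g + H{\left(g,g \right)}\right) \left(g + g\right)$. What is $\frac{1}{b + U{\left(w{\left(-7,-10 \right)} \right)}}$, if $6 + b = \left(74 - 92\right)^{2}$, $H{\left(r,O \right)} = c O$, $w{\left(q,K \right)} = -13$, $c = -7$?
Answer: $- \frac{1}{1710} \approx -0.0005848$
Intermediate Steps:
$H{\left(r,O \right)} = - 7 O$
$b = 318$ ($b = -6 + \left(74 - 92\right)^{2} = -6 + \left(-18\right)^{2} = -6 + 324 = 318$)
$U{\left(g \right)} = - 12 g^{2}$ ($U{\left(g \right)} = \left(g - 7 g\right) \left(g + g\right) = - 6 g 2 g = - 12 g^{2}$)
$\frac{1}{b + U{\left(w{\left(-7,-10 \right)} \right)}} = \frac{1}{318 - 12 \left(-13\right)^{2}} = \frac{1}{318 - 2028} = \frac{1}{-1710} = - \frac{1}{1710}$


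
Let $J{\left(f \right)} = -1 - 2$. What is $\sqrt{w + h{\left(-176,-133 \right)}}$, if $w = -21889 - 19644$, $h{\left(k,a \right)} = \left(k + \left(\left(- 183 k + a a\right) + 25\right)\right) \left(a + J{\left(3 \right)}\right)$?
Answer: $i \sqrt{6806989} \approx 2609.0 i$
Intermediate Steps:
$J{\left(f \right)} = -3$
$h{\left(k,a \right)} = \left(-3 + a\right) \left(25 + a^{2} - 182 k\right)$ ($h{\left(k,a \right)} = \left(k + \left(\left(- 183 k + a a\right) + 25\right)\right) \left(a - 3\right) = \left(k + \left(\left(- 183 k + a^{2}\right) + 25\right)\right) \left(-3 + a\right) = \left(k + \left(\left(a^{2} - 183 k\right) + 25\right)\right) \left(-3 + a\right) = \left(k + \left(25 + a^{2} - 183 k\right)\right) \left(-3 + a\right) = \left(25 + a^{2} - 182 k\right) \left(-3 + a\right) = \left(-3 + a\right) \left(25 + a^{2} - 182 k\right)$)
$w = -41533$
$\sqrt{w + h{\left(-176,-133 \right)}} = \sqrt{-41533 + \left(-75 + \left(-133\right)^{3} - 3 \left(-133\right)^{2} + 25 \left(-133\right) + 546 \left(-176\right) - \left(-24206\right) \left(-176\right)\right)} = \sqrt{-41533 - 6765456} = \sqrt{-6806989} = i \sqrt{6806989}$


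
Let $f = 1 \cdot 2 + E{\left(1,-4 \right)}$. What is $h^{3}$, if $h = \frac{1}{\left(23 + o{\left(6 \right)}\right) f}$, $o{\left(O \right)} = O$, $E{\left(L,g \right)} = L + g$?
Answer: $- \frac{1}{24389} \approx -4.1002 \cdot 10^{-5}$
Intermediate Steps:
$f = -1$ ($f = 1 \cdot 2 + \left(1 - 4\right) = 2 - 3 = -1$)
$h = - \frac{1}{29}$ ($h = \frac{1}{\left(23 + 6\right) \left(-1\right)} = \frac{1}{29} \left(-1\right) = - \frac{1}{29} \approx -0.034483$)
$h^{3} = \left(- \frac{1}{29}\right)^{3} = - \frac{1}{24389}$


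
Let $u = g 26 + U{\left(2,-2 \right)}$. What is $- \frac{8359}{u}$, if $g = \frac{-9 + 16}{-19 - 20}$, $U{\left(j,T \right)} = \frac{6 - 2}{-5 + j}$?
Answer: $\frac{8359}{6} \approx 1393.2$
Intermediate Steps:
$U{\left(j,T \right)} = \frac{4}{-5 + j}$
$g = - \frac{7}{39}$ ($g = \frac{7}{-39} = 7 \left(- \frac{1}{39}\right) = - \frac{7}{39} \approx -0.17949$)
$u = -6$ ($u = \left(- \frac{7}{39}\right) 26 + \frac{4}{-5 + 2} = - \frac{14}{3} + \frac{4}{-3} = - \frac{14}{3} + 4 \left(- \frac{1}{3}\right) = - \frac{14}{3} - \frac{4}{3} = -6$)
$- \frac{8359}{u} = - \frac{8359}{-6} = \left(-8359\right) \left(- \frac{1}{6}\right) = \frac{8359}{6}$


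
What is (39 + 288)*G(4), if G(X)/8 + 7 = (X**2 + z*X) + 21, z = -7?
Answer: 5232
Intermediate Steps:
G(X) = 112 - 56*X + 8*X**2 (G(X) = -56 + 8*((X**2 - 7*X) + 21) = -56 + 8*(21 + X**2 - 7*X) = -56 + (168 - 56*X + 8*X**2) = 112 - 56*X + 8*X**2)
(39 + 288)*G(4) = (39 + 288)*(112 - 56*4 + 8*4**2) = 327*(112 - 224 + 8*16) = 327*(112 - 224 + 128) = 327*16 = 5232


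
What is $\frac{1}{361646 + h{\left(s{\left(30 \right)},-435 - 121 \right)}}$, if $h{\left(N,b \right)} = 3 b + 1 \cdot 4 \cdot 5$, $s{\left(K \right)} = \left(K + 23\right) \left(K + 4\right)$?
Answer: $\frac{1}{359998} \approx 2.7778 \cdot 10^{-6}$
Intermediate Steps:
$s{\left(K \right)} = \left(4 + K\right) \left(23 + K\right)$ ($s{\left(K \right)} = \left(23 + K\right) \left(4 + K\right) = \left(4 + K\right) \left(23 + K\right)$)
$h{\left(N,b \right)} = 20 + 3 b$ ($h{\left(N,b \right)} = 3 b + 4 \cdot 5 = 3 b + 20 = 20 + 3 b$)
$\frac{1}{361646 + h{\left(s{\left(30 \right)},-435 - 121 \right)}} = \frac{1}{361646 + \left(20 + 3 \left(-435 - 121\right)\right)} = \frac{1}{361646 + \left(20 + 3 \left(-556\right)\right)} = \frac{1}{361646 + \left(20 - 1668\right)} = \frac{1}{361646 - 1648} = \frac{1}{359998}$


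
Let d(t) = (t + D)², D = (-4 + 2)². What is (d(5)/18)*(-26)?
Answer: -117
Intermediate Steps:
D = 4 (D = (-2)² = 4)
d(t) = (4 + t)² (d(t) = (t + 4)² = (4 + t)²)
(d(5)/18)*(-26) = ((4 + 5)²/18)*(-26) = (9²*(1/18))*(-26) = (81*(1/18))*(-26) = (9/2)*(-26) = -117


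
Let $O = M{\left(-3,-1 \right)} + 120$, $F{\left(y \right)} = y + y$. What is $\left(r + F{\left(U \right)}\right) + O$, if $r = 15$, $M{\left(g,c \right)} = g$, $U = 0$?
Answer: $132$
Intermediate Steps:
$F{\left(y \right)} = 2 y$
$O = 117$ ($O = -3 + 120 = 117$)
$\left(r + F{\left(U \right)}\right) + O = \left(15 + 2 \cdot 0\right) + 117 = \left(15 + 0\right) + 117 = 15 + 117 = 132$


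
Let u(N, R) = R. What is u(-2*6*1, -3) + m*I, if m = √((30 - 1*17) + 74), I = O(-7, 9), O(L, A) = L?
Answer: -3 - 7*√87 ≈ -68.292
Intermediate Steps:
I = -7
m = √87 (m = √((30 - 17) + 74) = √(13 + 74) = √87 ≈ 9.3274)
u(-2*6*1, -3) + m*I = -3 + √87*(-7) = -3 - 7*√87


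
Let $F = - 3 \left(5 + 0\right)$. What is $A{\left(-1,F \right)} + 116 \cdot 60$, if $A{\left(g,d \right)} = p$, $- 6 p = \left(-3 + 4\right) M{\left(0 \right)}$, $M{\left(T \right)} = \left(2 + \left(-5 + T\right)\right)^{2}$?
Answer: $\frac{13917}{2} \approx 6958.5$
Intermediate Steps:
$M{\left(T \right)} = \left(-3 + T\right)^{2}$
$p = - \frac{3}{2}$ ($p = - \frac{\left(-3 + 4\right) \left(-3 + 0\right)^{2}}{6} = - \frac{1 \left(-3\right)^{2}}{6} = - \frac{1 \cdot 9}{6} = \left(- \frac{1}{6}\right) 9 = - \frac{3}{2} \approx -1.5$)
$F = -15$ ($F = \left(-3\right) 5 = -15$)
$A{\left(g,d \right)} = - \frac{3}{2}$
$A{\left(-1,F \right)} + 116 \cdot 60 = - \frac{3}{2} + 116 \cdot 60 = - \frac{3}{2} + 6960 = \frac{13917}{2}$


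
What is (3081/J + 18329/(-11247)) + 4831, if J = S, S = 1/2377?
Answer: 82422136567/11247 ≈ 7.3284e+6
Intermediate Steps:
S = 1/2377 ≈ 0.00042070
J = 1/2377 ≈ 0.00042070
(3081/J + 18329/(-11247)) + 4831 = (3081/(1/2377) + 18329/(-11247)) + 4831 = (3081*2377 + 18329*(-1/11247)) + 4831 = (7323537 - 18329/11247) + 4831 = 82367802310/11247 + 4831 = 82422136567/11247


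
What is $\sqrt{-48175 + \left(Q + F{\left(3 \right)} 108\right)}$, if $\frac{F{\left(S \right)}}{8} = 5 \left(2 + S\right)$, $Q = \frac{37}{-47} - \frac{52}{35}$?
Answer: $\frac{i \sqrt{71918765030}}{1645} \approx 163.03 i$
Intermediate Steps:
$Q = - \frac{3739}{1645}$ ($Q = 37 \left(- \frac{1}{47}\right) - \frac{52}{35} = - \frac{37}{47} - \frac{52}{35} = - \frac{3739}{1645} \approx -2.2729$)
$F{\left(S \right)} = 80 + 40 S$ ($F{\left(S \right)} = 8 \cdot 5 \left(2 + S\right) = 8 \left(10 + 5 S\right) = 80 + 40 S$)
$\sqrt{-48175 + \left(Q + F{\left(3 \right)} 108\right)} = \sqrt{-48175 - \left(\frac{3739}{1645} - \left(80 + 40 \cdot 3\right) 108\right)} = \sqrt{-48175 - \left(\frac{3739}{1645} - \left(80 + 120\right) 108\right)} = \sqrt{-48175 + \left(- \frac{3739}{1645} + 200 \cdot 108\right)} = \sqrt{-48175 + \left(- \frac{3739}{1645} + 21600\right)} = \sqrt{-48175 + \frac{35528261}{1645}} = \sqrt{- \frac{43719614}{1645}} = \frac{i \sqrt{71918765030}}{1645}$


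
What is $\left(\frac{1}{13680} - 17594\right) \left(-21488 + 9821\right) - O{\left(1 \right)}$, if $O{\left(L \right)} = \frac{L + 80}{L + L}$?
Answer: $\frac{936027354311}{4560} \approx 2.0527 \cdot 10^{8}$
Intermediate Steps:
$O{\left(L \right)} = \frac{80 + L}{2 L}$
$\left(\frac{1}{13680} - 17594\right) \left(-21488 + 9821\right) - O{\left(1 \right)} = \left(\frac{1}{13680} - 17594\right) \left(-21488 + 9821\right) - \frac{80 + 1}{2 \cdot 1} = \left(\frac{1}{13680} - 17594\right) \left(-11667\right) - \frac{1}{2} \cdot 1 \cdot 81 = \left(- \frac{240685919}{13680}\right) \left(-11667\right) - \frac{81}{2} = \frac{936027538991}{4560} - \frac{81}{2} = \frac{936027354311}{4560}$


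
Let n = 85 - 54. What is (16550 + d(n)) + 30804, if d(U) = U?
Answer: 47385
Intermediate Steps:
n = 31
(16550 + d(n)) + 30804 = (16550 + 31) + 30804 = 16581 + 30804 = 47385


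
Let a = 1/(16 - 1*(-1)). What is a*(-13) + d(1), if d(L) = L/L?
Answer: 4/17 ≈ 0.23529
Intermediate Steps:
d(L) = 1
a = 1/17 (a = 1/(16 + 1) = 1/17 ≈ 0.058824)
a*(-13) + d(1) = (1/17)*(-13) + 1 = -13/17 + 1 = 4/17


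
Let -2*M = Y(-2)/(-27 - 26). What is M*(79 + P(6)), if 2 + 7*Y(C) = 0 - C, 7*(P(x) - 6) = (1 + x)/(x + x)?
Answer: 0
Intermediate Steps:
P(x) = 6 + (1 + x)/(14*x) (P(x) = 6 + ((1 + x)/(x + x))/7 = 6 + ((1 + x)/((2*x)))/7 = 6 + ((1 + x)*(1/(2*x)))/7 = 6 + ((1 + x)/(2*x))/7 = 6 + (1 + x)/(14*x))
Y(C) = -2/7 - C/7 (Y(C) = -2/7 + (0 - C)/7 = -2/7 + (-C)/7 = -2/7 - C/7)
M = 0 (M = -(-2/7 - 1/7*(-2))/(2*(-27 - 26)) = -(-2/7 + 2/7)/(2*(-53)) = -(-1)*0/106 = -1/2*0 = 0)
M*(79 + P(6)) = 0*(79 + (1/14)*(1 + 85*6)/6) = 0*(79 + (1/14)*(1/6)*(1 + 510)) = 0*(79 + (1/14)*(1/6)*511) = 0*(79 + 73/12) = 0*(1021/12) = 0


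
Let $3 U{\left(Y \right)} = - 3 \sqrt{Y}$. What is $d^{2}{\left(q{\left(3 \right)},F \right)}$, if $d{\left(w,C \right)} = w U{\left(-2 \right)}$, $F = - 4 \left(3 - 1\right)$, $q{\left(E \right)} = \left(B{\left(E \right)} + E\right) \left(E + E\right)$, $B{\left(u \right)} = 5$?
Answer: $-4608$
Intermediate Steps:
$U{\left(Y \right)} = - \sqrt{Y}$ ($U{\left(Y \right)} = \frac{\left(-3\right) \sqrt{Y}}{3} = - \sqrt{Y}$)
$q{\left(E \right)} = 2 E \left(5 + E\right)$ ($q{\left(E \right)} = \left(5 + E\right) \left(E + E\right) = \left(5 + E\right) 2 E = 2 E \left(5 + E\right)$)
$F = -8$ ($F = \left(-4\right) 2 = -8$)
$d{\left(w,C \right)} = - i w \sqrt{2}$ ($d{\left(w,C \right)} = w \left(- \sqrt{-2}\right) = w \left(- i \sqrt{2}\right) = - i w \sqrt{2}$)
$d^{2}{\left(q{\left(3 \right)},F \right)} = \left(- i 2 \cdot 3 \left(5 + 3\right) \sqrt{2}\right)^{2} = \left(- i 2 \cdot 3 \cdot 8 \sqrt{2}\right)^{2} = \left(\left(-1\right) i 48 \sqrt{2}\right)^{2} = \left(- 48 i \sqrt{2}\right)^{2} = -4608$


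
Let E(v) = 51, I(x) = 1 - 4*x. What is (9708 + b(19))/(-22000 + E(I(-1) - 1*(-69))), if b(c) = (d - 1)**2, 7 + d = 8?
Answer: -9708/21949 ≈ -0.44230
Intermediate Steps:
d = 1 (d = -7 + 8 = 1)
I(x) = 1 - 4*x
b(c) = 0 (b(c) = (1 - 1)**2 = 0**2 = 0)
(9708 + b(19))/(-22000 + E(I(-1) - 1*(-69))) = (9708 + 0)/(-22000 + 51) = 9708/(-21949) = 9708*(-1/21949) = -9708/21949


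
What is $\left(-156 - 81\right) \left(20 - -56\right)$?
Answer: $-18012$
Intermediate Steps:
$\left(-156 - 81\right) \left(20 - -56\right) = - 237 \left(20 + 56\right) = \left(-237\right) 76 = -18012$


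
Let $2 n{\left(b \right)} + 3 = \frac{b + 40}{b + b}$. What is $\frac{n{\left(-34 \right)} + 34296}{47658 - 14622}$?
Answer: $\frac{777341}{748816} \approx 1.0381$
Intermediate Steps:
$n{\left(b \right)} = - \frac{3}{2} + \frac{40 + b}{4 b}$ ($n{\left(b \right)} = - \frac{3}{2} + \frac{\left(b + 40\right) \frac{1}{b + b}}{2} = - \frac{3}{2} + \frac{\left(40 + b\right) \frac{1}{2 b}}{2} = - \frac{3}{2} + \frac{\frac{1}{2} \frac{1}{b} \left(40 + b\right)}{2} = - \frac{3}{2} + \frac{40 + b}{4 b}$)
$\frac{n{\left(-34 \right)} + 34296}{47658 - 14622} = \frac{\left(- \frac{5}{4} + \frac{10}{-34}\right) + 34296}{47658 - 14622} = \frac{\left(- \frac{5}{4} + 10 \left(- \frac{1}{34}\right)\right) + 34296}{33036} = \left(\left(- \frac{5}{4} - \frac{5}{17}\right) + 34296\right) \frac{1}{33036} = \left(- \frac{105}{68} + 34296\right) \frac{1}{33036} = \frac{2332023}{68} \cdot \frac{1}{33036} = \frac{777341}{748816}$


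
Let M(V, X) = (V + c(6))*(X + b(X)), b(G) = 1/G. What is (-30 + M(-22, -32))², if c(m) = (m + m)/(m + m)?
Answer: 422919225/1024 ≈ 4.1301e+5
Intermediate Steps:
b(G) = 1/G
c(m) = 1 (c(m) = (2*m)/((2*m)) = (2*m)*(1/(2*m)) = 1)
M(V, X) = (1 + V)*(X + 1/X) (M(V, X) = (V + 1)*(X + 1/X) = (1 + V)*(X + 1/X))
(-30 + M(-22, -32))² = (-30 + (1 - 22 + (-32)²*(1 - 22))/(-32))² = (-30 - (1 - 22 + 1024*(-21))/32)² = (-30 - (1 - 22 - 21504)/32)² = (-30 - 1/32*(-21525))² = (-30 + 21525/32)² = (20565/32)² = 422919225/1024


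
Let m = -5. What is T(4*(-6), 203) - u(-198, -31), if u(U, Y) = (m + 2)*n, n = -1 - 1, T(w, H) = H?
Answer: 197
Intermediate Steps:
n = -2
u(U, Y) = 6 (u(U, Y) = (-5 + 2)*(-2) = -3*(-2) = 6)
T(4*(-6), 203) - u(-198, -31) = 203 - 1*6 = 203 - 6 = 197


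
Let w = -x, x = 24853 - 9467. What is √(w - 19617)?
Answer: I*√35003 ≈ 187.09*I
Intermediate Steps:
x = 15386
w = -15386 (w = -1*15386 = -15386)
√(w - 19617) = √(-15386 - 19617) = √(-35003) = I*√35003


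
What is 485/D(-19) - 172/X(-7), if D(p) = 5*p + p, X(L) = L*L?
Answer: -43373/5586 ≈ -7.7646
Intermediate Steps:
X(L) = L²
D(p) = 6*p
485/D(-19) - 172/X(-7) = 485/((6*(-19))) - 172/((-7)²) = 485/(-114) - 172/49 = 485*(-1/114) - 172*1/49 = -485/114 - 172/49 = -43373/5586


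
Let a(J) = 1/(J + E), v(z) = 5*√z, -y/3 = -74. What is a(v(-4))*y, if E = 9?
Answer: 1998/181 - 2220*I/181 ≈ 11.039 - 12.265*I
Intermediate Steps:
y = 222 (y = -3*(-74) = 222)
a(J) = 1/(9 + J) (a(J) = 1/(J + 9) = 1/(9 + J))
a(v(-4))*y = 222/(9 + 5*√(-4)) = 222/(9 + 5*(2*I)) = 222/(9 + 10*I) = ((9 - 10*I)/181)*222 = 222*(9 - 10*I)/181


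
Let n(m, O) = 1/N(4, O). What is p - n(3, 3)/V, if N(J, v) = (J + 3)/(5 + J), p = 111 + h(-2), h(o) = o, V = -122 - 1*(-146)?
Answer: 6101/56 ≈ 108.95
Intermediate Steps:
V = 24 (V = -122 + 146 = 24)
p = 109 (p = 111 - 2 = 109)
N(J, v) = (3 + J)/(5 + J)
n(m, O) = 9/7 (n(m, O) = 1/((3 + 4)/(5 + 4)) = 1/(7/9) = 9/7)
p - n(3, 3)/V = 109 - 9/(7*24) = 109 - 1*3/56 = 109 - 3/56 = 6101/56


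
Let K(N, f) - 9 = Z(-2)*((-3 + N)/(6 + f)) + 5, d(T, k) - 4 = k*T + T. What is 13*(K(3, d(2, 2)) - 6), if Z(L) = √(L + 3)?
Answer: 104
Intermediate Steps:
Z(L) = √(3 + L)
d(T, k) = 4 + T + T*k (d(T, k) = 4 + (k*T + T) = 4 + (T*k + T) = 4 + (T + T*k) = 4 + T + T*k)
K(N, f) = 14 + (-3 + N)/(6 + f) (K(N, f) = 9 + (√(3 - 2)*((-3 + N)/(6 + f)) + 5) = 9 + (√1*((-3 + N)/(6 + f)) + 5) = 9 + (1*((-3 + N)/(6 + f)) + 5) = 9 + ((-3 + N)/(6 + f) + 5) = 9 + (5 + (-3 + N)/(6 + f)) = 14 + (-3 + N)/(6 + f))
13*(K(3, d(2, 2)) - 6) = 13*((81 + 3 + 14*(4 + 2 + 2*2))/(6 + (4 + 2 + 2*2)) - 6) = 13*((81 + 3 + 14*(4 + 2 + 4))/(6 + (4 + 2 + 4)) - 6) = 13*((81 + 3 + 14*10)/(6 + 10) - 6) = 13*((81 + 3 + 140)/16 - 6) = 13*((1/16)*224 - 6) = 13*(14 - 6) = 13*8 = 104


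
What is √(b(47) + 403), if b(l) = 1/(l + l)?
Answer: √3561002/94 ≈ 20.075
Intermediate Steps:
b(l) = 1/(2*l)
√(b(47) + 403) = √((½)/47 + 403) = √((½)*(1/47) + 403) = √(1/94 + 403) = √(37883/94) = √3561002/94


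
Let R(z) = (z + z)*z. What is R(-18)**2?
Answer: 419904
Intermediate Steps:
R(z) = 2*z**2 (R(z) = (2*z)*z = 2*z**2)
R(-18)**2 = (2*(-18)**2)**2 = (2*324)**2 = 648**2 = 419904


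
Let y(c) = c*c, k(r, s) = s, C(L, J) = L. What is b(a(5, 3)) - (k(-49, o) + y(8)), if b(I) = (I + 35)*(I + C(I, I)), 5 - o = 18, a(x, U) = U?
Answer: 177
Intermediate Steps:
o = -13 (o = 5 - 1*18 = 5 - 18 = -13)
y(c) = c²
b(I) = 2*I*(35 + I) (b(I) = (I + 35)*(I + I) = (35 + I)*(2*I) = 2*I*(35 + I))
b(a(5, 3)) - (k(-49, o) + y(8)) = 2*3*(35 + 3) - (-13 + 8²) = 2*3*38 - (-13 + 64) = 228 - 1*51 = 228 - 51 = 177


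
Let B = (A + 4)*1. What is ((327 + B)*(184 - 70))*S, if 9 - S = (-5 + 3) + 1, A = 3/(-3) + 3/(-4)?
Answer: 375345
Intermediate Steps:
A = -7/4 (A = 3*(-⅓) + 3*(-¼) = -1 - ¾ = -7/4 ≈ -1.7500)
B = 9/4 (B = (-7/4 + 4)*1 = (9/4)*1 = 9/4 ≈ 2.2500)
S = 10 (S = 9 - ((-5 + 3) + 1) = 9 - (-2 + 1) = 9 - 1*(-1) = 9 + 1 = 10)
((327 + B)*(184 - 70))*S = ((327 + 9/4)*(184 - 70))*10 = ((1317/4)*114)*10 = (75069/2)*10 = 375345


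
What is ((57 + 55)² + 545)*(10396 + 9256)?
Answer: 257225028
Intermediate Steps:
((57 + 55)² + 545)*(10396 + 9256) = (112² + 545)*19652 = (12544 + 545)*19652 = 13089*19652 = 257225028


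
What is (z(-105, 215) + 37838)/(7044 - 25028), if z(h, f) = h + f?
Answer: -9487/4496 ≈ -2.1101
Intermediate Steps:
z(h, f) = f + h
(z(-105, 215) + 37838)/(7044 - 25028) = ((215 - 105) + 37838)/(7044 - 25028) = (110 + 37838)/(-17984) = 37948*(-1/17984) = -9487/4496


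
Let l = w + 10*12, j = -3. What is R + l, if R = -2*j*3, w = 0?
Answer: 138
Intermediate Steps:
R = 18 (R = -2*(-3)*3 = 6*3 = 18)
l = 120 (l = 0 + 10*12 = 0 + 120 = 120)
R + l = 18 + 120 = 138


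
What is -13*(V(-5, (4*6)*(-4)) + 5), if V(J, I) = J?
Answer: 0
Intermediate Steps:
-13*(V(-5, (4*6)*(-4)) + 5) = -13*(-5 + 5) = -13*0 = 0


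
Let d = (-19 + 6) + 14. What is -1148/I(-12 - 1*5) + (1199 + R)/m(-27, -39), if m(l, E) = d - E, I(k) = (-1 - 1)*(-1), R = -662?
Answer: -22423/40 ≈ -560.58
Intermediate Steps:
d = 1 (d = -13 + 14 = 1)
I(k) = 2 (I(k) = -2*(-1) = 2)
m(l, E) = 1 - E
-1148/I(-12 - 1*5) + (1199 + R)/m(-27, -39) = -1148/2 + (1199 - 662)/(1 - 1*(-39)) = -1148*½ + 537/(1 + 39) = -574 + 537/40 = -22423/40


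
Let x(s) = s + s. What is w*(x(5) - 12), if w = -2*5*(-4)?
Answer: -80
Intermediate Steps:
w = 40 (w = -10*(-4) = 40)
x(s) = 2*s
w*(x(5) - 12) = 40*(2*5 - 12) = 40*(10 - 12) = 40*(-2) = -80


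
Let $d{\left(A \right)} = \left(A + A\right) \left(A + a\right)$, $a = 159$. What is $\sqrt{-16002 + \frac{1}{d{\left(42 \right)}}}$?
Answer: $\frac{i \sqrt{126713372723}}{2814} \approx 126.5 i$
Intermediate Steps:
$d{\left(A \right)} = 2 A \left(159 + A\right)$ ($d{\left(A \right)} = \left(A + A\right) \left(A + 159\right) = 2 A \left(159 + A\right)$)
$\sqrt{-16002 + \frac{1}{d{\left(42 \right)}}} = \sqrt{-16002 + \frac{1}{2 \cdot 42 \left(159 + 42\right)}} = \sqrt{-16002 + \frac{1}{2 \cdot 42 \cdot 201}} = \sqrt{-16002 + \frac{1}{16884}} = \sqrt{- \frac{270177767}{16884}} = \frac{i \sqrt{126713372723}}{2814}$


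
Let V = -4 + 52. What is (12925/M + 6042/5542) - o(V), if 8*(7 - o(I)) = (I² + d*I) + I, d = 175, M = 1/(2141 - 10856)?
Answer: -312125542277/2771 ≈ -1.1264e+8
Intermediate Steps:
M = -1/8715 (M = 1/(-8715) = -1/8715 ≈ -0.00011474)
V = 48
o(I) = 7 - 22*I - I²/8 (o(I) = 7 - ((I² + 175*I) + I)/8 = 7 - (I² + 176*I)/8 = 7 + (-22*I - I²/8) = 7 - 22*I - I²/8)
(12925/M + 6042/5542) - o(V) = (12925/(-1/8715) + 6042/5542) - (7 - 22*48 - ⅛*48²) = (12925*(-8715) + 6042*(1/5542)) - (7 - 1056 - ⅛*2304) = (-112641375 + 3021/2771) - (7 - 1056 - 288) = -312129247104/2771 - 1*(-1337) = -312129247104/2771 + 1337 = -312125542277/2771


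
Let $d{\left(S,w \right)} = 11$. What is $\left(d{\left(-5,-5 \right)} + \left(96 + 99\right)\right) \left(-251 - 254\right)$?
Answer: $-104030$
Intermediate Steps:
$\left(d{\left(-5,-5 \right)} + \left(96 + 99\right)\right) \left(-251 - 254\right) = \left(11 + \left(96 + 99\right)\right) \left(-251 - 254\right) = \left(11 + 195\right) \left(-505\right) = 206 \left(-505\right) = -104030$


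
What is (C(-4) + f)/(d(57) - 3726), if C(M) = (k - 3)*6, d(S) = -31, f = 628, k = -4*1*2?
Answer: -562/3757 ≈ -0.14959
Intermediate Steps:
k = -8 (k = -4*2 = -8)
C(M) = -66 (C(M) = (-8 - 3)*6 = -11*6 = -66)
(C(-4) + f)/(d(57) - 3726) = (-66 + 628)/(-31 - 3726) = 562/(-3757) = 562*(-1/3757) = -562/3757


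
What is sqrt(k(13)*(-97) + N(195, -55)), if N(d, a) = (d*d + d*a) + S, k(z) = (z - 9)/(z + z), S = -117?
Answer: sqrt(4591405)/13 ≈ 164.83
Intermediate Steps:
k(z) = (-9 + z)/(2*z) (k(z) = (-9 + z)/((2*z)) = (-9 + z)*(1/(2*z)) = (-9 + z)/(2*z))
N(d, a) = -117 + d**2 + a*d (N(d, a) = (d*d + d*a) - 117 = (d**2 + a*d) - 117 = -117 + d**2 + a*d)
sqrt(k(13)*(-97) + N(195, -55)) = sqrt(((1/2)*(-9 + 13)/13)*(-97) + (-117 + 195**2 - 55*195)) = sqrt(((1/2)*(1/13)*4)*(-97) + (-117 + 38025 - 10725)) = sqrt((2/13)*(-97) + 27183) = sqrt(-194/13 + 27183) = sqrt(353185/13) = sqrt(4591405)/13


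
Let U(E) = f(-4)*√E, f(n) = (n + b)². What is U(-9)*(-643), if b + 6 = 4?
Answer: -69444*I ≈ -69444.0*I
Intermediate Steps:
b = -2 (b = -6 + 4 = -2)
f(n) = (-2 + n)² (f(n) = (n - 2)² = (-2 + n)²)
U(E) = 36*√E (U(E) = (-2 - 4)²*√E = (-6)²*√E = 36*√E)
U(-9)*(-643) = (36*√(-9))*(-643) = (36*(3*I))*(-643) = (108*I)*(-643) = -69444*I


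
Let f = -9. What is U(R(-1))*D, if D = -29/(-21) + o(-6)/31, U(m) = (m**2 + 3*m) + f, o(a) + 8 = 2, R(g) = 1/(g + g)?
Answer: -31693/2604 ≈ -12.171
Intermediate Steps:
R(g) = 1/(2*g)
o(a) = -6 (o(a) = -8 + 2 = -6)
U(m) = -9 + m**2 + 3*m (U(m) = (m**2 + 3*m) - 9 = -9 + m**2 + 3*m)
D = 773/651 (D = -29/(-21) - 6/31 = -29*(-1/21) - 6*1/31 = 29/21 - 6/31 = 773/651 ≈ 1.1874)
U(R(-1))*D = (-9 + ((1/2)/(-1))**2 + 3*((1/2)/(-1)))*(773/651) = (-9 + ((1/2)*(-1))**2 + 3*((1/2)*(-1)))*(773/651) = (-9 + (-1/2)**2 + 3*(-1/2))*(773/651) = (-9 + 1/4 - 3/2)*(773/651) = -41/4*773/651 = -31693/2604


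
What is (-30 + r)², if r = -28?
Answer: 3364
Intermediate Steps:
(-30 + r)² = (-30 - 28)² = (-58)² = 3364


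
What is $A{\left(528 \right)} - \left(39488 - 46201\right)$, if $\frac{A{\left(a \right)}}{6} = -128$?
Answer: $5945$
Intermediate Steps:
$A{\left(a \right)} = -768$ ($A{\left(a \right)} = 6 \left(-128\right) = -768$)
$A{\left(528 \right)} - \left(39488 - 46201\right) = -768 - \left(39488 - 46201\right) = -768 - -6713 = -768 + 6713 = 5945$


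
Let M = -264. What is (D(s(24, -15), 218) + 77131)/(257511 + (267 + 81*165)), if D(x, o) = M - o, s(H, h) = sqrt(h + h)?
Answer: 76649/271143 ≈ 0.28269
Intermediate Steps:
s(H, h) = sqrt(2)*sqrt(h) (s(H, h) = sqrt(2*h) = sqrt(2)*sqrt(h))
D(x, o) = -264 - o
(D(s(24, -15), 218) + 77131)/(257511 + (267 + 81*165)) = ((-264 - 1*218) + 77131)/(257511 + (267 + 81*165)) = ((-264 - 218) + 77131)/(257511 + (267 + 13365)) = (-482 + 77131)/(257511 + 13632) = 76649/271143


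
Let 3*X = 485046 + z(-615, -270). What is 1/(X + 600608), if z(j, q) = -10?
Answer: 3/2286860 ≈ 1.3118e-6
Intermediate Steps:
X = 485036/3 (X = (485046 - 10)/3 = (⅓)*485036 = 485036/3 ≈ 1.6168e+5)
1/(X + 600608) = 1/(485036/3 + 600608) = 1/(2286860/3) = 3/2286860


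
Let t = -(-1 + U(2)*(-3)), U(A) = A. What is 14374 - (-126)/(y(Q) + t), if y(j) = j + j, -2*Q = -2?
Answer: 14388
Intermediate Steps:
Q = 1 (Q = -½*(-2) = 1)
y(j) = 2*j
t = 7 (t = -(-1 + 2*(-3)) = -(-1 - 6) = -1*(-7) = 7)
14374 - (-126)/(y(Q) + t) = 14374 - (-126)/(2*1 + 7) = 14374 - (-126)/(2 + 7) = 14374 - (-126)/9 = 14374 - 1*(-14) = 14374 + 14 = 14388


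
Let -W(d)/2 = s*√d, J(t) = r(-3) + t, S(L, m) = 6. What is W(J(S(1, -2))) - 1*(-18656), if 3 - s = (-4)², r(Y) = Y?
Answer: 18656 + 26*√3 ≈ 18701.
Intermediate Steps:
s = -13 (s = 3 - 1*(-4)² = 3 - 1*16 = 3 - 16 = -13)
J(t) = -3 + t
W(d) = 26*√d (W(d) = -(-26)*√d = 26*√d)
W(J(S(1, -2))) - 1*(-18656) = 26*√(-3 + 6) - 1*(-18656) = 26*√3 + 18656 = 18656 + 26*√3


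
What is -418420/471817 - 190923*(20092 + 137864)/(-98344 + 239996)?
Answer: -3557212254713959/16708455421 ≈ -2.1290e+5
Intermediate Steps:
-418420/471817 - 190923*(20092 + 137864)/(-98344 + 239996) = -418420*1/471817 - 190923/(141652/157956) = -418420/471817 - 190923/(141652*(1/157956)) = -418420/471817 - 190923/35413/39489 = -418420/471817 - 190923*39489/35413 = -418420/471817 - 7539358347/35413 = -3557212254713959/16708455421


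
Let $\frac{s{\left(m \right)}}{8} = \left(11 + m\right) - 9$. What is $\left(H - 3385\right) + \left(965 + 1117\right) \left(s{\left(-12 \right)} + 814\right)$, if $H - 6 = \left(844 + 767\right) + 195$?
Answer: $1526615$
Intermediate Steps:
$s{\left(m \right)} = 16 + 8 m$ ($s{\left(m \right)} = 8 \left(\left(11 + m\right) - 9\right) = 8 \left(2 + m\right) = 16 + 8 m$)
$H = 1812$ ($H = 6 + \left(\left(844 + 767\right) + 195\right) = 6 + \left(1611 + 195\right) = 6 + 1806 = 1812$)
$\left(H - 3385\right) + \left(965 + 1117\right) \left(s{\left(-12 \right)} + 814\right) = \left(1812 - 3385\right) + \left(965 + 1117\right) \left(\left(16 + 8 \left(-12\right)\right) + 814\right) = -1573 + 2082 \left(\left(16 - 96\right) + 814\right) = -1573 + 2082 \left(-80 + 814\right) = -1573 + 2082 \cdot 734 = -1573 + 1528188 = 1526615$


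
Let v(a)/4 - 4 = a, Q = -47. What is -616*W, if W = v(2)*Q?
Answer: 694848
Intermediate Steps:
v(a) = 16 + 4*a
W = -1128 (W = (16 + 4*2)*(-47) = (16 + 8)*(-47) = 24*(-47) = -1128)
-616*W = -616*(-1128) = 694848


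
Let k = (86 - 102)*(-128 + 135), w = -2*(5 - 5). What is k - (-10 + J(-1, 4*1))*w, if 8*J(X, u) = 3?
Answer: -112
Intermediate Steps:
J(X, u) = 3/8 (J(X, u) = (⅛)*3 = 3/8)
w = 0 (w = -2*0 = 0)
k = -112 (k = -16*7 = -112)
k - (-10 + J(-1, 4*1))*w = -112 - (-10 + 3/8)*0 = -112 - (-77)*0/8 = -112 - 1*0 = -112 + 0 = -112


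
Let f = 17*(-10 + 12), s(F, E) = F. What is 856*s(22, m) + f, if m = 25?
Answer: 18866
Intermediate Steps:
f = 34 (f = 17*2 = 34)
856*s(22, m) + f = 856*22 + 34 = 18832 + 34 = 18866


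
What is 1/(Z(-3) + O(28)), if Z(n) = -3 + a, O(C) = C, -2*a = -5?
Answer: 2/55 ≈ 0.036364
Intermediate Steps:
a = 5/2 (a = -½*(-5) = 5/2 ≈ 2.5000)
Z(n) = -½ (Z(n) = -3 + 5/2 = -½)
1/(Z(-3) + O(28)) = 1/(-½ + 28) = 1/(55/2) = 2/55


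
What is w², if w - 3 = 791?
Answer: 630436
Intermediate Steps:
w = 794 (w = 3 + 791 = 794)
w² = 794² = 630436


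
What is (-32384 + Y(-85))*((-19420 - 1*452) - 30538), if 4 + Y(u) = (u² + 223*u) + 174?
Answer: 2215217040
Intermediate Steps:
Y(u) = 170 + u² + 223*u (Y(u) = -4 + ((u² + 223*u) + 174) = -4 + (174 + u² + 223*u) = 170 + u² + 223*u)
(-32384 + Y(-85))*((-19420 - 1*452) - 30538) = (-32384 + (170 + (-85)² + 223*(-85)))*((-19420 - 1*452) - 30538) = (-32384 + (170 + 7225 - 18955))*((-19420 - 452) - 30538) = (-32384 - 11560)*(-19872 - 30538) = -43944*(-50410) = 2215217040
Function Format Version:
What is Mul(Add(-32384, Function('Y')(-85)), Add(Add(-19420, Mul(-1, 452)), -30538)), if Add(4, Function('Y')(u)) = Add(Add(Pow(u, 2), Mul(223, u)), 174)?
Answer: 2215217040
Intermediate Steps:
Function('Y')(u) = Add(170, Pow(u, 2), Mul(223, u)) (Function('Y')(u) = Add(-4, Add(Add(Pow(u, 2), Mul(223, u)), 174)) = Add(-4, Add(174, Pow(u, 2), Mul(223, u))) = Add(170, Pow(u, 2), Mul(223, u)))
Mul(Add(-32384, Function('Y')(-85)), Add(Add(-19420, Mul(-1, 452)), -30538)) = Mul(Add(-32384, Add(170, Pow(-85, 2), Mul(223, -85))), Add(Add(-19420, Mul(-1, 452)), -30538)) = Mul(Add(-32384, Add(170, 7225, -18955)), Add(Add(-19420, -452), -30538)) = Mul(Add(-32384, -11560), Add(-19872, -30538)) = Mul(-43944, -50410) = 2215217040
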